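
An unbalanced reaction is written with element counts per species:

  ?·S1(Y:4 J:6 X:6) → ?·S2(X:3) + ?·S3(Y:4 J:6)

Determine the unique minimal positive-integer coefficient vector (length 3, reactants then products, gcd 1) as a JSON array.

Coefficients: [1, 2, 1]

Y: 1·4 = 4 | 2·0+1·4 = 4
J: 1·6 = 6 | 2·0+1·6 = 6
X: 1·6 = 6 | 2·3+1·0 = 6
gcd(1,2,1) = 1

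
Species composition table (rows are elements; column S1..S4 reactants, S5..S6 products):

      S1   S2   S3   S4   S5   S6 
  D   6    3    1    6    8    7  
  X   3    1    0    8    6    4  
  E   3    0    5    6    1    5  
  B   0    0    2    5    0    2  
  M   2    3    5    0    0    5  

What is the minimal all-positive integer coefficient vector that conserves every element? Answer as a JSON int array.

Coefficients: [5, 5, 1, 2, 2, 6]

D: 5·6+5·3+1·1+2·6 = 58 | 2·8+6·7 = 58
X: 5·3+5·1+1·0+2·8 = 36 | 2·6+6·4 = 36
E: 5·3+5·0+1·5+2·6 = 32 | 2·1+6·5 = 32
B: 5·0+5·0+1·2+2·5 = 12 | 2·0+6·2 = 12
M: 5·2+5·3+1·5+2·0 = 30 | 2·0+6·5 = 30
gcd(5,5,1,2,2,6) = 1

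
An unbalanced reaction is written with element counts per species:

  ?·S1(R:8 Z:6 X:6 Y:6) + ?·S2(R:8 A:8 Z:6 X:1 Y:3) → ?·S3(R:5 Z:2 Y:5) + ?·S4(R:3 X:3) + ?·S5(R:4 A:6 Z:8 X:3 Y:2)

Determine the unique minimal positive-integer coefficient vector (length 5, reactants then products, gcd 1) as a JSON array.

R: 4·8+3·8 = 56 | 5·5+5·3+4·4 = 56
A: 4·0+3·8 = 24 | 5·0+5·0+4·6 = 24
Z: 4·6+3·6 = 42 | 5·2+5·0+4·8 = 42
X: 4·6+3·1 = 27 | 5·0+5·3+4·3 = 27
Y: 4·6+3·3 = 33 | 5·5+5·0+4·2 = 33
gcd(4,3,5,5,4) = 1

Coefficients: [4, 3, 5, 5, 4]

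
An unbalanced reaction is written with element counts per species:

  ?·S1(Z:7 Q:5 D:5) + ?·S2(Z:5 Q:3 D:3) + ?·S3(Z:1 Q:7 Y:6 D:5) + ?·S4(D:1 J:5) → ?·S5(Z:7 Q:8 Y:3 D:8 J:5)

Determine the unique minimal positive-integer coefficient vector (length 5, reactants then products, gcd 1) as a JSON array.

Coefficients: [3, 1, 2, 4, 4]

Z: 3·7+1·5+2·1+4·0 = 28 | 4·7 = 28
Q: 3·5+1·3+2·7+4·0 = 32 | 4·8 = 32
Y: 3·0+1·0+2·6+4·0 = 12 | 4·3 = 12
D: 3·5+1·3+2·5+4·1 = 32 | 4·8 = 32
J: 3·0+1·0+2·0+4·5 = 20 | 4·5 = 20
gcd(3,1,2,4,4) = 1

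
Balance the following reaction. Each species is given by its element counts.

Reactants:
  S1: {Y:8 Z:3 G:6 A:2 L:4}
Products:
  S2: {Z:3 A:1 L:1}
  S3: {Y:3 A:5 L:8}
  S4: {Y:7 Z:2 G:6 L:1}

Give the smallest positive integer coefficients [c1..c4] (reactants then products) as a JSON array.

Y: 3·8 = 24 | 1·0+1·3+3·7 = 24
Z: 3·3 = 9 | 1·3+1·0+3·2 = 9
G: 3·6 = 18 | 1·0+1·0+3·6 = 18
A: 3·2 = 6 | 1·1+1·5+3·0 = 6
L: 3·4 = 12 | 1·1+1·8+3·1 = 12
gcd(3,1,1,3) = 1

Coefficients: [3, 1, 1, 3]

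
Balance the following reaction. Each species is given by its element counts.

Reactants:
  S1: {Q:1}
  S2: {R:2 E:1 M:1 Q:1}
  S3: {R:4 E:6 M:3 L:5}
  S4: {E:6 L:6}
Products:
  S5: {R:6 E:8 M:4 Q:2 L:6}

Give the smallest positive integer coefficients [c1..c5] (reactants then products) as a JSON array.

R: 6·0+6·2+6·4+1·0 = 36 | 6·6 = 36
E: 6·0+6·1+6·6+1·6 = 48 | 6·8 = 48
M: 6·0+6·1+6·3+1·0 = 24 | 6·4 = 24
Q: 6·1+6·1+6·0+1·0 = 12 | 6·2 = 12
L: 6·0+6·0+6·5+1·6 = 36 | 6·6 = 36
gcd(6,6,6,1,6) = 1

Coefficients: [6, 6, 6, 1, 6]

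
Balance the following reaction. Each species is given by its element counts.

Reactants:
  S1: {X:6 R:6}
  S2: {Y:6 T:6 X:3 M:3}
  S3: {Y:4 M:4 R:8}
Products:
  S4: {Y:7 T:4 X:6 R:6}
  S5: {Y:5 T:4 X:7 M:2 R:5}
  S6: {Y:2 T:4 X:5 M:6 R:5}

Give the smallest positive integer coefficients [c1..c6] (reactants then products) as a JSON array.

Y: 4·0+4·6+1·4 = 28 | 2·7+2·5+2·2 = 28
T: 4·0+4·6+1·0 = 24 | 2·4+2·4+2·4 = 24
X: 4·6+4·3+1·0 = 36 | 2·6+2·7+2·5 = 36
M: 4·0+4·3+1·4 = 16 | 2·0+2·2+2·6 = 16
R: 4·6+4·0+1·8 = 32 | 2·6+2·5+2·5 = 32
gcd(4,4,1,2,2,2) = 1

Coefficients: [4, 4, 1, 2, 2, 2]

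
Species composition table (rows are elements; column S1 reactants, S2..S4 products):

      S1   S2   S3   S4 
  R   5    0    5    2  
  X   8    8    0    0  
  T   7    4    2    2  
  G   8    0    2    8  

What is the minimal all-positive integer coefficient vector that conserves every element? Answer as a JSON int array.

Coefficients: [6, 6, 4, 5]

R: 6·5 = 30 | 6·0+4·5+5·2 = 30
X: 6·8 = 48 | 6·8+4·0+5·0 = 48
T: 6·7 = 42 | 6·4+4·2+5·2 = 42
G: 6·8 = 48 | 6·0+4·2+5·8 = 48
gcd(6,6,4,5) = 1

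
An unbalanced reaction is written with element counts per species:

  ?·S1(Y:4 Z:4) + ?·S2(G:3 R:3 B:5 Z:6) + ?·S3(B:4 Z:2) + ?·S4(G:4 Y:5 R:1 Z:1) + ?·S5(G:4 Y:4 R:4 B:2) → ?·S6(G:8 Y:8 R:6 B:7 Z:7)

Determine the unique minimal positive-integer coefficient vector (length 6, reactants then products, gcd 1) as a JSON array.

G: 2·0+4·3+3·0+4·4+5·4 = 48 | 6·8 = 48
Y: 2·4+4·0+3·0+4·5+5·4 = 48 | 6·8 = 48
R: 2·0+4·3+3·0+4·1+5·4 = 36 | 6·6 = 36
B: 2·0+4·5+3·4+4·0+5·2 = 42 | 6·7 = 42
Z: 2·4+4·6+3·2+4·1+5·0 = 42 | 6·7 = 42
gcd(2,4,3,4,5,6) = 1

Coefficients: [2, 4, 3, 4, 5, 6]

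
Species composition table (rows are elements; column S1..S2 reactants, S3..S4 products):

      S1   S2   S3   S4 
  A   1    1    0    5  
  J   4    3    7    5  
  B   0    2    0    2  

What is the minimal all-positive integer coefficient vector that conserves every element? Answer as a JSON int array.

Coefficients: [4, 1, 2, 1]

A: 4·1+1·1 = 5 | 2·0+1·5 = 5
J: 4·4+1·3 = 19 | 2·7+1·5 = 19
B: 4·0+1·2 = 2 | 2·0+1·2 = 2
gcd(4,1,2,1) = 1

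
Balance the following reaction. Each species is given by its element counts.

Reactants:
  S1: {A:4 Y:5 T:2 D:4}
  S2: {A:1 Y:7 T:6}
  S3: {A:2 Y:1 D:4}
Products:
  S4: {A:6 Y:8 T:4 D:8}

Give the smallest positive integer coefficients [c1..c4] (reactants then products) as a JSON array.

A: 4·4+2·1+6·2 = 30 | 5·6 = 30
Y: 4·5+2·7+6·1 = 40 | 5·8 = 40
T: 4·2+2·6+6·0 = 20 | 5·4 = 20
D: 4·4+2·0+6·4 = 40 | 5·8 = 40
gcd(4,2,6,5) = 1

Coefficients: [4, 2, 6, 5]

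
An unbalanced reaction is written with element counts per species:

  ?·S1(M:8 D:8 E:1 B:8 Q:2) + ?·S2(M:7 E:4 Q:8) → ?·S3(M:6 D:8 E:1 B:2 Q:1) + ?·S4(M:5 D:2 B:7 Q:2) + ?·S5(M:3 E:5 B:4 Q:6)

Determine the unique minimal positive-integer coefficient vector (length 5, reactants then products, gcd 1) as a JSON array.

Coefficients: [5, 1, 4, 4, 1]

M: 5·8+1·7 = 47 | 4·6+4·5+1·3 = 47
D: 5·8+1·0 = 40 | 4·8+4·2+1·0 = 40
E: 5·1+1·4 = 9 | 4·1+4·0+1·5 = 9
B: 5·8+1·0 = 40 | 4·2+4·7+1·4 = 40
Q: 5·2+1·8 = 18 | 4·1+4·2+1·6 = 18
gcd(5,1,4,4,1) = 1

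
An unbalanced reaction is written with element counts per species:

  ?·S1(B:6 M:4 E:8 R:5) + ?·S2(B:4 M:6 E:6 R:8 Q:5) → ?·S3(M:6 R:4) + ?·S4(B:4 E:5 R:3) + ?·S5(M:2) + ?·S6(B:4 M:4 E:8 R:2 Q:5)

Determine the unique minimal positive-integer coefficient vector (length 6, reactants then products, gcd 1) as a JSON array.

Coefficients: [4, 1, 2, 6, 3, 1]

B: 4·6+1·4 = 28 | 2·0+6·4+3·0+1·4 = 28
M: 4·4+1·6 = 22 | 2·6+6·0+3·2+1·4 = 22
E: 4·8+1·6 = 38 | 2·0+6·5+3·0+1·8 = 38
R: 4·5+1·8 = 28 | 2·4+6·3+3·0+1·2 = 28
Q: 4·0+1·5 = 5 | 2·0+6·0+3·0+1·5 = 5
gcd(4,1,2,6,3,1) = 1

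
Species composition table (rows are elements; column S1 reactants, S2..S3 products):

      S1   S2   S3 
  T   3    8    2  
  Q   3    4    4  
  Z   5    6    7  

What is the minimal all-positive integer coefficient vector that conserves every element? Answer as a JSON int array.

Coefficients: [4, 1, 2]

T: 4·3 = 12 | 1·8+2·2 = 12
Q: 4·3 = 12 | 1·4+2·4 = 12
Z: 4·5 = 20 | 1·6+2·7 = 20
gcd(4,1,2) = 1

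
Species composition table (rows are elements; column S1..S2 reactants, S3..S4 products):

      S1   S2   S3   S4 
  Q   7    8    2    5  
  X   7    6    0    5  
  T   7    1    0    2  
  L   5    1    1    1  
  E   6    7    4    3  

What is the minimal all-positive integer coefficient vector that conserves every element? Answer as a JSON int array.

Coefficients: [1, 3, 3, 5]

Q: 1·7+3·8 = 31 | 3·2+5·5 = 31
X: 1·7+3·6 = 25 | 3·0+5·5 = 25
T: 1·7+3·1 = 10 | 3·0+5·2 = 10
L: 1·5+3·1 = 8 | 3·1+5·1 = 8
E: 1·6+3·7 = 27 | 3·4+5·3 = 27
gcd(1,3,3,5) = 1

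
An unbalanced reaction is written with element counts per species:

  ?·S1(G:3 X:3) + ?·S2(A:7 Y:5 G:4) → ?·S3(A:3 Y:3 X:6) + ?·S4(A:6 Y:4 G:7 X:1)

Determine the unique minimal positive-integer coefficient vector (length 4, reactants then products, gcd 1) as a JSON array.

A: 3·0+3·7 = 21 | 1·3+3·6 = 21
Y: 3·0+3·5 = 15 | 1·3+3·4 = 15
G: 3·3+3·4 = 21 | 1·0+3·7 = 21
X: 3·3+3·0 = 9 | 1·6+3·1 = 9
gcd(3,3,1,3) = 1

Coefficients: [3, 3, 1, 3]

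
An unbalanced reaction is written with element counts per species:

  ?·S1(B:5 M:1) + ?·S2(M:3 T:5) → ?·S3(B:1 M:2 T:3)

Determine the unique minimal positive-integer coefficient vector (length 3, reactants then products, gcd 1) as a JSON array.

B: 1·5+3·0 = 5 | 5·1 = 5
M: 1·1+3·3 = 10 | 5·2 = 10
T: 1·0+3·5 = 15 | 5·3 = 15
gcd(1,3,5) = 1

Coefficients: [1, 3, 5]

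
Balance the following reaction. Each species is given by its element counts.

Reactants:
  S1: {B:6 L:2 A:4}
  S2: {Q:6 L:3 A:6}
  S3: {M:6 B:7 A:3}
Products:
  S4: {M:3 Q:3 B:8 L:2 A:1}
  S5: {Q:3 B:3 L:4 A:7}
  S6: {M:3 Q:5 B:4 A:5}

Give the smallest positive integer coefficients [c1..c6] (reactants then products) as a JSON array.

M: 4·0+6·0+2·6 = 12 | 1·3+6·0+3·3 = 12
Q: 4·0+6·6+2·0 = 36 | 1·3+6·3+3·5 = 36
B: 4·6+6·0+2·7 = 38 | 1·8+6·3+3·4 = 38
L: 4·2+6·3+2·0 = 26 | 1·2+6·4+3·0 = 26
A: 4·4+6·6+2·3 = 58 | 1·1+6·7+3·5 = 58
gcd(4,6,2,1,6,3) = 1

Coefficients: [4, 6, 2, 1, 6, 3]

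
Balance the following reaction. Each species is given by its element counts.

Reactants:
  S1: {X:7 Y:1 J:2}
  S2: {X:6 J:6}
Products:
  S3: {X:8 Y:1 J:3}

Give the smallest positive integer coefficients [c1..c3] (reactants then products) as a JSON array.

Coefficients: [6, 1, 6]

X: 6·7+1·6 = 48 | 6·8 = 48
Y: 6·1+1·0 = 6 | 6·1 = 6
J: 6·2+1·6 = 18 | 6·3 = 18
gcd(6,1,6) = 1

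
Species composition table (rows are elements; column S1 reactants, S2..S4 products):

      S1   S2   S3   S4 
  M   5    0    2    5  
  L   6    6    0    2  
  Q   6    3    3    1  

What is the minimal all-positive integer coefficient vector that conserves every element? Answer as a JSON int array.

M: 5·5 = 25 | 4·0+5·2+3·5 = 25
L: 5·6 = 30 | 4·6+5·0+3·2 = 30
Q: 5·6 = 30 | 4·3+5·3+3·1 = 30
gcd(5,4,5,3) = 1

Coefficients: [5, 4, 5, 3]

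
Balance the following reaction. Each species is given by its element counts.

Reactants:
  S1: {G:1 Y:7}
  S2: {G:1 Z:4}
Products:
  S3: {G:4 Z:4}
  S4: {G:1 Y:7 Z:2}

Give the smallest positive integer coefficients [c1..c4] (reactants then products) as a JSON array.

G: 6·1+4·1 = 10 | 1·4+6·1 = 10
Y: 6·7+4·0 = 42 | 1·0+6·7 = 42
Z: 6·0+4·4 = 16 | 1·4+6·2 = 16
gcd(6,4,1,6) = 1

Coefficients: [6, 4, 1, 6]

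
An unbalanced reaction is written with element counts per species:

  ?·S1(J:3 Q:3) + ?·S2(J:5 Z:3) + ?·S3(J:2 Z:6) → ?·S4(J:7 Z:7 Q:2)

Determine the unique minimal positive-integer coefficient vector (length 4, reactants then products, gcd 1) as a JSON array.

Coefficients: [4, 4, 5, 6]

J: 4·3+4·5+5·2 = 42 | 6·7 = 42
Z: 4·0+4·3+5·6 = 42 | 6·7 = 42
Q: 4·3+4·0+5·0 = 12 | 6·2 = 12
gcd(4,4,5,6) = 1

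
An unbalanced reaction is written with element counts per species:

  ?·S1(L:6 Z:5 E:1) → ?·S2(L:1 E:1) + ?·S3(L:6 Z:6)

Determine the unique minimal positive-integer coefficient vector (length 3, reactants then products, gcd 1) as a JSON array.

L: 6·6 = 36 | 6·1+5·6 = 36
Z: 6·5 = 30 | 6·0+5·6 = 30
E: 6·1 = 6 | 6·1+5·0 = 6
gcd(6,6,5) = 1

Coefficients: [6, 6, 5]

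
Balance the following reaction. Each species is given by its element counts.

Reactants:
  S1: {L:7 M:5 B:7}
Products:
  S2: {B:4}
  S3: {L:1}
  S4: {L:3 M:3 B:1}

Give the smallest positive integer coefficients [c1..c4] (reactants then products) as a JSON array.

Coefficients: [3, 4, 6, 5]

L: 3·7 = 21 | 4·0+6·1+5·3 = 21
M: 3·5 = 15 | 4·0+6·0+5·3 = 15
B: 3·7 = 21 | 4·4+6·0+5·1 = 21
gcd(3,4,6,5) = 1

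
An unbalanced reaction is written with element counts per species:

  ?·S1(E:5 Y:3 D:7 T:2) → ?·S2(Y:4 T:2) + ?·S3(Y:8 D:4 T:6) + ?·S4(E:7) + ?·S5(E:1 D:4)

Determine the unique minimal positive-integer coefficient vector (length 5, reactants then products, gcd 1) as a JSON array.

Coefficients: [4, 1, 1, 2, 6]

E: 4·5 = 20 | 1·0+1·0+2·7+6·1 = 20
Y: 4·3 = 12 | 1·4+1·8+2·0+6·0 = 12
D: 4·7 = 28 | 1·0+1·4+2·0+6·4 = 28
T: 4·2 = 8 | 1·2+1·6+2·0+6·0 = 8
gcd(4,1,1,2,6) = 1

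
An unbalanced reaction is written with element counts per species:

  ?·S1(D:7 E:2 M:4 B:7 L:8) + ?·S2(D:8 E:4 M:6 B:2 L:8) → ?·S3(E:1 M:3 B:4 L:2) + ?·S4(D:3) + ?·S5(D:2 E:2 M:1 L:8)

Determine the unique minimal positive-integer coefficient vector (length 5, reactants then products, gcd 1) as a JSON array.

Coefficients: [2, 1, 4, 6, 2]

D: 2·7+1·8 = 22 | 4·0+6·3+2·2 = 22
E: 2·2+1·4 = 8 | 4·1+6·0+2·2 = 8
M: 2·4+1·6 = 14 | 4·3+6·0+2·1 = 14
B: 2·7+1·2 = 16 | 4·4+6·0+2·0 = 16
L: 2·8+1·8 = 24 | 4·2+6·0+2·8 = 24
gcd(2,1,4,6,2) = 1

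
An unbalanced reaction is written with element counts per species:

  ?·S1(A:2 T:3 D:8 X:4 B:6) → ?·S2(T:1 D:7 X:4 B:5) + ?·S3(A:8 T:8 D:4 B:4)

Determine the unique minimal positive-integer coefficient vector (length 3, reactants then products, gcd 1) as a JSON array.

A: 4·2 = 8 | 4·0+1·8 = 8
T: 4·3 = 12 | 4·1+1·8 = 12
D: 4·8 = 32 | 4·7+1·4 = 32
X: 4·4 = 16 | 4·4+1·0 = 16
B: 4·6 = 24 | 4·5+1·4 = 24
gcd(4,4,1) = 1

Coefficients: [4, 4, 1]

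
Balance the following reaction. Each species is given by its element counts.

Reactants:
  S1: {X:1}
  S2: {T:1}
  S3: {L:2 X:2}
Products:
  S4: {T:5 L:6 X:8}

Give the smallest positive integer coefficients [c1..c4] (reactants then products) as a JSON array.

Coefficients: [2, 5, 3, 1]

T: 2·0+5·1+3·0 = 5 | 1·5 = 5
L: 2·0+5·0+3·2 = 6 | 1·6 = 6
X: 2·1+5·0+3·2 = 8 | 1·8 = 8
gcd(2,5,3,1) = 1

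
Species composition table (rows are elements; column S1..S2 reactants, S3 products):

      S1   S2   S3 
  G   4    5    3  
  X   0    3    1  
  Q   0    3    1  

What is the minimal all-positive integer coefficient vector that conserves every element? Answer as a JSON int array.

G: 1·4+1·5 = 9 | 3·3 = 9
X: 1·0+1·3 = 3 | 3·1 = 3
Q: 1·0+1·3 = 3 | 3·1 = 3
gcd(1,1,3) = 1

Coefficients: [1, 1, 3]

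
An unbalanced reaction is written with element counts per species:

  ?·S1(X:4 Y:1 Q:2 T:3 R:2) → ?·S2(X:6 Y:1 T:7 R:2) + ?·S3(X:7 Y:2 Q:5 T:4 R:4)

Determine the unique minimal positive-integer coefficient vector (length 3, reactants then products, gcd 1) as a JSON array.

Coefficients: [5, 1, 2]

X: 5·4 = 20 | 1·6+2·7 = 20
Y: 5·1 = 5 | 1·1+2·2 = 5
Q: 5·2 = 10 | 1·0+2·5 = 10
T: 5·3 = 15 | 1·7+2·4 = 15
R: 5·2 = 10 | 1·2+2·4 = 10
gcd(5,1,2) = 1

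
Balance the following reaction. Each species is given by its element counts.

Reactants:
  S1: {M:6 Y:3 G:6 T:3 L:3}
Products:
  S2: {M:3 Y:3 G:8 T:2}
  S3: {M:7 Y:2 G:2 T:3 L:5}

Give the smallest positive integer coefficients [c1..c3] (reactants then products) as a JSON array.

M: 5·6 = 30 | 3·3+3·7 = 30
Y: 5·3 = 15 | 3·3+3·2 = 15
G: 5·6 = 30 | 3·8+3·2 = 30
T: 5·3 = 15 | 3·2+3·3 = 15
L: 5·3 = 15 | 3·0+3·5 = 15
gcd(5,3,3) = 1

Coefficients: [5, 3, 3]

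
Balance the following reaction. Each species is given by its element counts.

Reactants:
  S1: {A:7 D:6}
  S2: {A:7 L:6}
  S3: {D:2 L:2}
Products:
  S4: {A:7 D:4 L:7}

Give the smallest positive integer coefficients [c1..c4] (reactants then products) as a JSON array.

A: 1·7+3·7+5·0 = 28 | 4·7 = 28
D: 1·6+3·0+5·2 = 16 | 4·4 = 16
L: 1·0+3·6+5·2 = 28 | 4·7 = 28
gcd(1,3,5,4) = 1

Coefficients: [1, 3, 5, 4]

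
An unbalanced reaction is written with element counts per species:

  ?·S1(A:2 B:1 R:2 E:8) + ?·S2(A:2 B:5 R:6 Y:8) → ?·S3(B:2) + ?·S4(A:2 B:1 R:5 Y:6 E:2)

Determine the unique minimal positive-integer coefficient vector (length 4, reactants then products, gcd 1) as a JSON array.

A: 1·2+3·2 = 8 | 6·0+4·2 = 8
B: 1·1+3·5 = 16 | 6·2+4·1 = 16
R: 1·2+3·6 = 20 | 6·0+4·5 = 20
Y: 1·0+3·8 = 24 | 6·0+4·6 = 24
E: 1·8+3·0 = 8 | 6·0+4·2 = 8
gcd(1,3,6,4) = 1

Coefficients: [1, 3, 6, 4]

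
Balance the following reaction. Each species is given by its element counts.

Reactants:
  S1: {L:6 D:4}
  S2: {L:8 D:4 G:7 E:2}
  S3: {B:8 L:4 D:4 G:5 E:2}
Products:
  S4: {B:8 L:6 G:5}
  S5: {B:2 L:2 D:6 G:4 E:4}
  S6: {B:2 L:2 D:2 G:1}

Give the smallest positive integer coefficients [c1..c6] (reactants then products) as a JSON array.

Coefficients: [1, 1, 5, 3, 3, 5]

B: 1·0+1·0+5·8 = 40 | 3·8+3·2+5·2 = 40
L: 1·6+1·8+5·4 = 34 | 3·6+3·2+5·2 = 34
D: 1·4+1·4+5·4 = 28 | 3·0+3·6+5·2 = 28
G: 1·0+1·7+5·5 = 32 | 3·5+3·4+5·1 = 32
E: 1·0+1·2+5·2 = 12 | 3·0+3·4+5·0 = 12
gcd(1,1,5,3,3,5) = 1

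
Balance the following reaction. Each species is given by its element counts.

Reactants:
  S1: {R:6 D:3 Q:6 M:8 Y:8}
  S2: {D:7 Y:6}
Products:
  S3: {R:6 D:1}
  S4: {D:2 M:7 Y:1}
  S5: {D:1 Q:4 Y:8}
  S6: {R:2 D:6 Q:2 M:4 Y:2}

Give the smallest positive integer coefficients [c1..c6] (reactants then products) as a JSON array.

Coefficients: [5, 3, 4, 4, 6, 3]

R: 5·6+3·0 = 30 | 4·6+4·0+6·0+3·2 = 30
D: 5·3+3·7 = 36 | 4·1+4·2+6·1+3·6 = 36
Q: 5·6+3·0 = 30 | 4·0+4·0+6·4+3·2 = 30
M: 5·8+3·0 = 40 | 4·0+4·7+6·0+3·4 = 40
Y: 5·8+3·6 = 58 | 4·0+4·1+6·8+3·2 = 58
gcd(5,3,4,4,6,3) = 1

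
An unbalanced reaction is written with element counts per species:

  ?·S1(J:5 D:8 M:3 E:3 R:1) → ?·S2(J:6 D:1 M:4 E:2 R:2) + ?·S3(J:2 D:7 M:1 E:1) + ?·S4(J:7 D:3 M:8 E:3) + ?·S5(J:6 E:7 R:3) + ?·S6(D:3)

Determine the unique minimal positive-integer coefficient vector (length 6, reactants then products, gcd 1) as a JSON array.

J: 5·5 = 25 | 1·6+3·2+1·7+1·6+5·0 = 25
D: 5·8 = 40 | 1·1+3·7+1·3+1·0+5·3 = 40
M: 5·3 = 15 | 1·4+3·1+1·8+1·0+5·0 = 15
E: 5·3 = 15 | 1·2+3·1+1·3+1·7+5·0 = 15
R: 5·1 = 5 | 1·2+3·0+1·0+1·3+5·0 = 5
gcd(5,1,3,1,1,5) = 1

Coefficients: [5, 1, 3, 1, 1, 5]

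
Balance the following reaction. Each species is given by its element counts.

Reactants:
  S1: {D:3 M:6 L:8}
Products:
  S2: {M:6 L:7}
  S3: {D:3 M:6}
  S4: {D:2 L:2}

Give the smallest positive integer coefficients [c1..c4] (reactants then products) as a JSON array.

Coefficients: [5, 4, 1, 6]

D: 5·3 = 15 | 4·0+1·3+6·2 = 15
M: 5·6 = 30 | 4·6+1·6+6·0 = 30
L: 5·8 = 40 | 4·7+1·0+6·2 = 40
gcd(5,4,1,6) = 1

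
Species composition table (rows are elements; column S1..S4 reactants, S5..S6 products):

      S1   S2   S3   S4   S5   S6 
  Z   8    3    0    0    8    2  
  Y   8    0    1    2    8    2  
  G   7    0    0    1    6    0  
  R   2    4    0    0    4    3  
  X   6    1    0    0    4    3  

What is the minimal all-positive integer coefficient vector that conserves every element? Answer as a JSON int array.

Coefficients: [3, 4, 6, 3, 4, 2]

Z: 3·8+4·3+6·0+3·0 = 36 | 4·8+2·2 = 36
Y: 3·8+4·0+6·1+3·2 = 36 | 4·8+2·2 = 36
G: 3·7+4·0+6·0+3·1 = 24 | 4·6+2·0 = 24
R: 3·2+4·4+6·0+3·0 = 22 | 4·4+2·3 = 22
X: 3·6+4·1+6·0+3·0 = 22 | 4·4+2·3 = 22
gcd(3,4,6,3,4,2) = 1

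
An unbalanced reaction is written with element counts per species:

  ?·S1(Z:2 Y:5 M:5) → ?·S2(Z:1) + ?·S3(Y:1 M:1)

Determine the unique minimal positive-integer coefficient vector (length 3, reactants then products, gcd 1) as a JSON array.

Coefficients: [1, 2, 5]

Z: 1·2 = 2 | 2·1+5·0 = 2
Y: 1·5 = 5 | 2·0+5·1 = 5
M: 1·5 = 5 | 2·0+5·1 = 5
gcd(1,2,5) = 1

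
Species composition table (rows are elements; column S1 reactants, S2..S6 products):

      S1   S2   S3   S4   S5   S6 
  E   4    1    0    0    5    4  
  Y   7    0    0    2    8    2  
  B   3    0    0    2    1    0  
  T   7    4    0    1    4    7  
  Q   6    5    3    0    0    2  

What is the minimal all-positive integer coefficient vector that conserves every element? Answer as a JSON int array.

E: 4·4 = 16 | 2·1+4·0+5·0+2·5+1·4 = 16
Y: 4·7 = 28 | 2·0+4·0+5·2+2·8+1·2 = 28
B: 4·3 = 12 | 2·0+4·0+5·2+2·1+1·0 = 12
T: 4·7 = 28 | 2·4+4·0+5·1+2·4+1·7 = 28
Q: 4·6 = 24 | 2·5+4·3+5·0+2·0+1·2 = 24
gcd(4,2,4,5,2,1) = 1

Coefficients: [4, 2, 4, 5, 2, 1]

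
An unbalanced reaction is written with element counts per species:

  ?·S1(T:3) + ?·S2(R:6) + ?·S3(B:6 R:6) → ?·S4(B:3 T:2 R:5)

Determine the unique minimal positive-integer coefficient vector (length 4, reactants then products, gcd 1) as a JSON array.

B: 4·0+2·0+3·6 = 18 | 6·3 = 18
T: 4·3+2·0+3·0 = 12 | 6·2 = 12
R: 4·0+2·6+3·6 = 30 | 6·5 = 30
gcd(4,2,3,6) = 1

Coefficients: [4, 2, 3, 6]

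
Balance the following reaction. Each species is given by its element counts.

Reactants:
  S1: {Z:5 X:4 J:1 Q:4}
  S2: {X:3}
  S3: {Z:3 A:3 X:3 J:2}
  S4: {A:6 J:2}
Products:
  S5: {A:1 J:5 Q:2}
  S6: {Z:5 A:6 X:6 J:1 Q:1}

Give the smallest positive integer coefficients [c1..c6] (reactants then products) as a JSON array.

Coefficients: [3, 3, 5, 4, 3, 6]

Z: 3·5+3·0+5·3+4·0 = 30 | 3·0+6·5 = 30
A: 3·0+3·0+5·3+4·6 = 39 | 3·1+6·6 = 39
X: 3·4+3·3+5·3+4·0 = 36 | 3·0+6·6 = 36
J: 3·1+3·0+5·2+4·2 = 21 | 3·5+6·1 = 21
Q: 3·4+3·0+5·0+4·0 = 12 | 3·2+6·1 = 12
gcd(3,3,5,4,3,6) = 1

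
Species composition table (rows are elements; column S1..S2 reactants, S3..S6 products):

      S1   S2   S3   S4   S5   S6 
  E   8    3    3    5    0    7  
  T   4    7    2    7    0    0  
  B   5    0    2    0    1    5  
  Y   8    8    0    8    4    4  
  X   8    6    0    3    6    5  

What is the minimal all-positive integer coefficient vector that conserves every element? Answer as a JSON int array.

E: 6·8+1·3 = 51 | 5·3+3·5+5·0+3·7 = 51
T: 6·4+1·7 = 31 | 5·2+3·7+5·0+3·0 = 31
B: 6·5+1·0 = 30 | 5·2+3·0+5·1+3·5 = 30
Y: 6·8+1·8 = 56 | 5·0+3·8+5·4+3·4 = 56
X: 6·8+1·6 = 54 | 5·0+3·3+5·6+3·5 = 54
gcd(6,1,5,3,5,3) = 1

Coefficients: [6, 1, 5, 3, 5, 3]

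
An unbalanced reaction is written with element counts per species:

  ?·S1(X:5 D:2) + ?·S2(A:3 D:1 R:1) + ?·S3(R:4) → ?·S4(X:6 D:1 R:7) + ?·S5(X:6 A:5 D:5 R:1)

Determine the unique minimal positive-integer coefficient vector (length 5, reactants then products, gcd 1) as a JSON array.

X: 6·5+5·0+3·0 = 30 | 2·6+3·6 = 30
A: 6·0+5·3+3·0 = 15 | 2·0+3·5 = 15
D: 6·2+5·1+3·0 = 17 | 2·1+3·5 = 17
R: 6·0+5·1+3·4 = 17 | 2·7+3·1 = 17
gcd(6,5,3,2,3) = 1

Coefficients: [6, 5, 3, 2, 3]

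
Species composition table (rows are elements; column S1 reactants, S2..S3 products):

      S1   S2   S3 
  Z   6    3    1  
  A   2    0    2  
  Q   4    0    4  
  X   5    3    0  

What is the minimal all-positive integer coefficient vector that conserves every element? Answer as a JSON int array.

Z: 3·6 = 18 | 5·3+3·1 = 18
A: 3·2 = 6 | 5·0+3·2 = 6
Q: 3·4 = 12 | 5·0+3·4 = 12
X: 3·5 = 15 | 5·3+3·0 = 15
gcd(3,5,3) = 1

Coefficients: [3, 5, 3]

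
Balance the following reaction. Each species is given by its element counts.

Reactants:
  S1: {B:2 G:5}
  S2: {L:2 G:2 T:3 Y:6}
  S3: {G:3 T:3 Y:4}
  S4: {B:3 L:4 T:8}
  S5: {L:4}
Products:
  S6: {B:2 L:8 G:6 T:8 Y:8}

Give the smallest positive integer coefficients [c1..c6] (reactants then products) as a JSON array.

Coefficients: [2, 4, 4, 2, 6, 5]

B: 2·2+4·0+4·0+2·3+6·0 = 10 | 5·2 = 10
L: 2·0+4·2+4·0+2·4+6·4 = 40 | 5·8 = 40
G: 2·5+4·2+4·3+2·0+6·0 = 30 | 5·6 = 30
T: 2·0+4·3+4·3+2·8+6·0 = 40 | 5·8 = 40
Y: 2·0+4·6+4·4+2·0+6·0 = 40 | 5·8 = 40
gcd(2,4,4,2,6,5) = 1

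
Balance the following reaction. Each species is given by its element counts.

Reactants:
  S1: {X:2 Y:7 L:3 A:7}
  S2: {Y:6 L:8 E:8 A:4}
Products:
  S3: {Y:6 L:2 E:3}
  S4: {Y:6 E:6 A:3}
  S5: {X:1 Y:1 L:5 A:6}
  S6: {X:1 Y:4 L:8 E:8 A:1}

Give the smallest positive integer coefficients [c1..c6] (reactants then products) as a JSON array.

Coefficients: [3, 4, 4, 2, 5, 1]

X: 3·2+4·0 = 6 | 4·0+2·0+5·1+1·1 = 6
Y: 3·7+4·6 = 45 | 4·6+2·6+5·1+1·4 = 45
L: 3·3+4·8 = 41 | 4·2+2·0+5·5+1·8 = 41
E: 3·0+4·8 = 32 | 4·3+2·6+5·0+1·8 = 32
A: 3·7+4·4 = 37 | 4·0+2·3+5·6+1·1 = 37
gcd(3,4,4,2,5,1) = 1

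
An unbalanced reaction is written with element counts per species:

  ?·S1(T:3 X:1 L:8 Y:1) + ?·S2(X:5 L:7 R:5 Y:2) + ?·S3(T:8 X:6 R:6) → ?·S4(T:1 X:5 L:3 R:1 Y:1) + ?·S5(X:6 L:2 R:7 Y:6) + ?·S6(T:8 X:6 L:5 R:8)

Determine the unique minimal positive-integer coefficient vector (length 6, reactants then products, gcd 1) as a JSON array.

T: 1·3+4·0+5·8 = 43 | 3·1+1·0+5·8 = 43
X: 1·1+4·5+5·6 = 51 | 3·5+1·6+5·6 = 51
L: 1·8+4·7+5·0 = 36 | 3·3+1·2+5·5 = 36
R: 1·0+4·5+5·6 = 50 | 3·1+1·7+5·8 = 50
Y: 1·1+4·2+5·0 = 9 | 3·1+1·6+5·0 = 9
gcd(1,4,5,3,1,5) = 1

Coefficients: [1, 4, 5, 3, 1, 5]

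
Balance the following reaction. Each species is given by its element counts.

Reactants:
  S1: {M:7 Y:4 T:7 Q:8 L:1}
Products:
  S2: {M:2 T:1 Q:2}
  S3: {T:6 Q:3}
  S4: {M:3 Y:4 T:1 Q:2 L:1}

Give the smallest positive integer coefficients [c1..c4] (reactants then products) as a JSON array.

Coefficients: [3, 6, 2, 3]

M: 3·7 = 21 | 6·2+2·0+3·3 = 21
Y: 3·4 = 12 | 6·0+2·0+3·4 = 12
T: 3·7 = 21 | 6·1+2·6+3·1 = 21
Q: 3·8 = 24 | 6·2+2·3+3·2 = 24
L: 3·1 = 3 | 6·0+2·0+3·1 = 3
gcd(3,6,2,3) = 1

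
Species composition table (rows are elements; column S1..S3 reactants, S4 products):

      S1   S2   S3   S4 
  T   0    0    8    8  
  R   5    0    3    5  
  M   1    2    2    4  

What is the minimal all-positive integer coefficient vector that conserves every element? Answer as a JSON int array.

T: 2·0+4·0+5·8 = 40 | 5·8 = 40
R: 2·5+4·0+5·3 = 25 | 5·5 = 25
M: 2·1+4·2+5·2 = 20 | 5·4 = 20
gcd(2,4,5,5) = 1

Coefficients: [2, 4, 5, 5]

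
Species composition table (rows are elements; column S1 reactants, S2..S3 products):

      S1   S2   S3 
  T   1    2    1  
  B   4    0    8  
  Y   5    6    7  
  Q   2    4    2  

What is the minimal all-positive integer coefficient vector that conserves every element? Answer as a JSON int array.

Coefficients: [4, 1, 2]

T: 4·1 = 4 | 1·2+2·1 = 4
B: 4·4 = 16 | 1·0+2·8 = 16
Y: 4·5 = 20 | 1·6+2·7 = 20
Q: 4·2 = 8 | 1·4+2·2 = 8
gcd(4,1,2) = 1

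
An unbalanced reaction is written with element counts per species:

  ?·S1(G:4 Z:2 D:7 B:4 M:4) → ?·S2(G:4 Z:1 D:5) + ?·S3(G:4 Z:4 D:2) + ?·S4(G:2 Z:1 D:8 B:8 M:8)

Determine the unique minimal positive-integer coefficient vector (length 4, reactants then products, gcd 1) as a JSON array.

Coefficients: [4, 2, 1, 2]

G: 4·4 = 16 | 2·4+1·4+2·2 = 16
Z: 4·2 = 8 | 2·1+1·4+2·1 = 8
D: 4·7 = 28 | 2·5+1·2+2·8 = 28
B: 4·4 = 16 | 2·0+1·0+2·8 = 16
M: 4·4 = 16 | 2·0+1·0+2·8 = 16
gcd(4,2,1,2) = 1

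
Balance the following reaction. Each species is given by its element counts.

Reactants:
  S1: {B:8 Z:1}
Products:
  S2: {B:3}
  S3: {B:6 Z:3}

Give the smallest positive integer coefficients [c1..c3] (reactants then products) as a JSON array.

Coefficients: [3, 6, 1]

B: 3·8 = 24 | 6·3+1·6 = 24
Z: 3·1 = 3 | 6·0+1·3 = 3
gcd(3,6,1) = 1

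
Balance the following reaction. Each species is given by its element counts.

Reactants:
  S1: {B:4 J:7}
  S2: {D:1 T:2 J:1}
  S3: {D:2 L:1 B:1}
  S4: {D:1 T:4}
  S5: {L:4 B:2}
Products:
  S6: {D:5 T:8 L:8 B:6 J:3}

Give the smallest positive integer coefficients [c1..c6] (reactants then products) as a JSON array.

D: 1·0+2·1+4·2+5·1+5·0 = 15 | 3·5 = 15
T: 1·0+2·2+4·0+5·4+5·0 = 24 | 3·8 = 24
L: 1·0+2·0+4·1+5·0+5·4 = 24 | 3·8 = 24
B: 1·4+2·0+4·1+5·0+5·2 = 18 | 3·6 = 18
J: 1·7+2·1+4·0+5·0+5·0 = 9 | 3·3 = 9
gcd(1,2,4,5,5,3) = 1

Coefficients: [1, 2, 4, 5, 5, 3]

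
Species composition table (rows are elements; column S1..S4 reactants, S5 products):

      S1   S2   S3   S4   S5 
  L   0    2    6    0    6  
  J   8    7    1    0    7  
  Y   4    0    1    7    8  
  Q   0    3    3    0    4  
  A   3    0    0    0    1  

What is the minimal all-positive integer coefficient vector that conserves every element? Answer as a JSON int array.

Coefficients: [2, 3, 5, 5, 6]

L: 2·0+3·2+5·6+5·0 = 36 | 6·6 = 36
J: 2·8+3·7+5·1+5·0 = 42 | 6·7 = 42
Y: 2·4+3·0+5·1+5·7 = 48 | 6·8 = 48
Q: 2·0+3·3+5·3+5·0 = 24 | 6·4 = 24
A: 2·3+3·0+5·0+5·0 = 6 | 6·1 = 6
gcd(2,3,5,5,6) = 1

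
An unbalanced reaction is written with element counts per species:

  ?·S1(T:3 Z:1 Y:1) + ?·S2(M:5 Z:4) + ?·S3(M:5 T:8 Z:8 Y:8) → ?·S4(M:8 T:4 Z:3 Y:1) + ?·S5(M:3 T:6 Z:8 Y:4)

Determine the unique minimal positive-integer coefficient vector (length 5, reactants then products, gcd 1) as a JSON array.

M: 6·0+4·5+1·5 = 25 | 2·8+3·3 = 25
T: 6·3+4·0+1·8 = 26 | 2·4+3·6 = 26
Z: 6·1+4·4+1·8 = 30 | 2·3+3·8 = 30
Y: 6·1+4·0+1·8 = 14 | 2·1+3·4 = 14
gcd(6,4,1,2,3) = 1

Coefficients: [6, 4, 1, 2, 3]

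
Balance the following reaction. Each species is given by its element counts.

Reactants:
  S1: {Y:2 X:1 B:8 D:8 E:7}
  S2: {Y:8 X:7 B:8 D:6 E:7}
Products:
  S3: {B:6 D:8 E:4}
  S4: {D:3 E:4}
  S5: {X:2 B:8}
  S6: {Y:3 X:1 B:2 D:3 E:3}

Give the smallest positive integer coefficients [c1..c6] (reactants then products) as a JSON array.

Coefficients: [5, 1, 2, 4, 3, 6]

Y: 5·2+1·8 = 18 | 2·0+4·0+3·0+6·3 = 18
X: 5·1+1·7 = 12 | 2·0+4·0+3·2+6·1 = 12
B: 5·8+1·8 = 48 | 2·6+4·0+3·8+6·2 = 48
D: 5·8+1·6 = 46 | 2·8+4·3+3·0+6·3 = 46
E: 5·7+1·7 = 42 | 2·4+4·4+3·0+6·3 = 42
gcd(5,1,2,4,3,6) = 1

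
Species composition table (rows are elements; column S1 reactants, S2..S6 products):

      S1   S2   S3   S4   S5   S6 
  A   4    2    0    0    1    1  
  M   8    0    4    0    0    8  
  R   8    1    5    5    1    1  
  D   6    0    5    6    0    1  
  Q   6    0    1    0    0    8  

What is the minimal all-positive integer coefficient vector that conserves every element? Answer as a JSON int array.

A: 3·4 = 12 | 3·2+2·0+1·0+4·1+2·1 = 12
M: 3·8 = 24 | 3·0+2·4+1·0+4·0+2·8 = 24
R: 3·8 = 24 | 3·1+2·5+1·5+4·1+2·1 = 24
D: 3·6 = 18 | 3·0+2·5+1·6+4·0+2·1 = 18
Q: 3·6 = 18 | 3·0+2·1+1·0+4·0+2·8 = 18
gcd(3,3,2,1,4,2) = 1

Coefficients: [3, 3, 2, 1, 4, 2]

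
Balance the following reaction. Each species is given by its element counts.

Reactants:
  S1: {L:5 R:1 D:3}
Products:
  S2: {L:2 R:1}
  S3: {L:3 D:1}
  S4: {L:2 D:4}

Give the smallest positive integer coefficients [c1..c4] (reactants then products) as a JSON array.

L: 5·5 = 25 | 5·2+3·3+3·2 = 25
R: 5·1 = 5 | 5·1+3·0+3·0 = 5
D: 5·3 = 15 | 5·0+3·1+3·4 = 15
gcd(5,5,3,3) = 1

Coefficients: [5, 5, 3, 3]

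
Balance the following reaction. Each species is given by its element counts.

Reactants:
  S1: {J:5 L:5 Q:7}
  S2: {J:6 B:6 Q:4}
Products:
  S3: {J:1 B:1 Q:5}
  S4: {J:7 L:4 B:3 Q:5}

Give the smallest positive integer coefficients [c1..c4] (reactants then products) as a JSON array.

J: 4·5+3·6 = 38 | 3·1+5·7 = 38
L: 4·5+3·0 = 20 | 3·0+5·4 = 20
B: 4·0+3·6 = 18 | 3·1+5·3 = 18
Q: 4·7+3·4 = 40 | 3·5+5·5 = 40
gcd(4,3,3,5) = 1

Coefficients: [4, 3, 3, 5]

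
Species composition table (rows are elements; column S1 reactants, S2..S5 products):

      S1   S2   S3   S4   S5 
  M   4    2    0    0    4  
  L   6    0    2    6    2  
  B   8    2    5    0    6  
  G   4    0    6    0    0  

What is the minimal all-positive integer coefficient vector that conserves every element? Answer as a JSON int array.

M: 3·4 = 12 | 4·2+2·0+2·0+1·4 = 12
L: 3·6 = 18 | 4·0+2·2+2·6+1·2 = 18
B: 3·8 = 24 | 4·2+2·5+2·0+1·6 = 24
G: 3·4 = 12 | 4·0+2·6+2·0+1·0 = 12
gcd(3,4,2,2,1) = 1

Coefficients: [3, 4, 2, 2, 1]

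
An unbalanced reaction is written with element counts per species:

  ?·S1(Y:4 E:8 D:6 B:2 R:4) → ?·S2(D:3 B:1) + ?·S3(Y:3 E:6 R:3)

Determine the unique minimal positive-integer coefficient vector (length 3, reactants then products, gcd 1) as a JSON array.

Y: 3·4 = 12 | 6·0+4·3 = 12
E: 3·8 = 24 | 6·0+4·6 = 24
D: 3·6 = 18 | 6·3+4·0 = 18
B: 3·2 = 6 | 6·1+4·0 = 6
R: 3·4 = 12 | 6·0+4·3 = 12
gcd(3,6,4) = 1

Coefficients: [3, 6, 4]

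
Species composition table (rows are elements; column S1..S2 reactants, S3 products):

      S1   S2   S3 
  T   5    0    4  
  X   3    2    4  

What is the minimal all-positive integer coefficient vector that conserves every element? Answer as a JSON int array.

Coefficients: [4, 4, 5]

T: 4·5+4·0 = 20 | 5·4 = 20
X: 4·3+4·2 = 20 | 5·4 = 20
gcd(4,4,5) = 1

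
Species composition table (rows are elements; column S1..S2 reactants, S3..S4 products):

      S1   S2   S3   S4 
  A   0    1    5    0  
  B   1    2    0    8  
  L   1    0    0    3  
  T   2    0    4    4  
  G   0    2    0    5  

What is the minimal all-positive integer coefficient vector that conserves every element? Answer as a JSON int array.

A: 6·0+5·1 = 5 | 1·5+2·0 = 5
B: 6·1+5·2 = 16 | 1·0+2·8 = 16
L: 6·1+5·0 = 6 | 1·0+2·3 = 6
T: 6·2+5·0 = 12 | 1·4+2·4 = 12
G: 6·0+5·2 = 10 | 1·0+2·5 = 10
gcd(6,5,1,2) = 1

Coefficients: [6, 5, 1, 2]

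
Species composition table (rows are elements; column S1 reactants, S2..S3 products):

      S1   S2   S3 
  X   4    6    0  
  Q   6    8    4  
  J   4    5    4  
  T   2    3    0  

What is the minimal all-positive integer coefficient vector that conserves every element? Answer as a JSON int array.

Coefficients: [6, 4, 1]

X: 6·4 = 24 | 4·6+1·0 = 24
Q: 6·6 = 36 | 4·8+1·4 = 36
J: 6·4 = 24 | 4·5+1·4 = 24
T: 6·2 = 12 | 4·3+1·0 = 12
gcd(6,4,1) = 1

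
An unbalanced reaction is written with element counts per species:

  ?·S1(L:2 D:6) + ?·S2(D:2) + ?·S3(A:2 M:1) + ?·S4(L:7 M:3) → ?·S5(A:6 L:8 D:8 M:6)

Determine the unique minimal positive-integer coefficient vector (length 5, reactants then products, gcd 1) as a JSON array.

A: 1·0+5·0+6·2+2·0 = 12 | 2·6 = 12
L: 1·2+5·0+6·0+2·7 = 16 | 2·8 = 16
D: 1·6+5·2+6·0+2·0 = 16 | 2·8 = 16
M: 1·0+5·0+6·1+2·3 = 12 | 2·6 = 12
gcd(1,5,6,2,2) = 1

Coefficients: [1, 5, 6, 2, 2]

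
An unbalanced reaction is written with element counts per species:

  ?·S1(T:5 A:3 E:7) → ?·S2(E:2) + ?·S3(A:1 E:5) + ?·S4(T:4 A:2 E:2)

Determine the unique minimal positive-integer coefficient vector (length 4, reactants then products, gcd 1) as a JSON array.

Coefficients: [4, 4, 2, 5]

T: 4·5 = 20 | 4·0+2·0+5·4 = 20
A: 4·3 = 12 | 4·0+2·1+5·2 = 12
E: 4·7 = 28 | 4·2+2·5+5·2 = 28
gcd(4,4,2,5) = 1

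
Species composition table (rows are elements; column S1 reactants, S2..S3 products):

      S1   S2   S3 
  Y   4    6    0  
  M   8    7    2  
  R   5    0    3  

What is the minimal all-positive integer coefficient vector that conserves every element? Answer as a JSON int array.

Coefficients: [3, 2, 5]

Y: 3·4 = 12 | 2·6+5·0 = 12
M: 3·8 = 24 | 2·7+5·2 = 24
R: 3·5 = 15 | 2·0+5·3 = 15
gcd(3,2,5) = 1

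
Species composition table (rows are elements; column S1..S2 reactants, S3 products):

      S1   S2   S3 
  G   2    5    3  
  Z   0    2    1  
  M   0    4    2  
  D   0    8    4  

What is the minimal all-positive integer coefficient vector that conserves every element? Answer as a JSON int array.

Coefficients: [1, 2, 4]

G: 1·2+2·5 = 12 | 4·3 = 12
Z: 1·0+2·2 = 4 | 4·1 = 4
M: 1·0+2·4 = 8 | 4·2 = 8
D: 1·0+2·8 = 16 | 4·4 = 16
gcd(1,2,4) = 1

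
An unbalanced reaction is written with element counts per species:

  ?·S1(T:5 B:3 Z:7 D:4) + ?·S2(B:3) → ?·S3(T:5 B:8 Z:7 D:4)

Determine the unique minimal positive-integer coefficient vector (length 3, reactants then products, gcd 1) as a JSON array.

Coefficients: [3, 5, 3]

T: 3·5+5·0 = 15 | 3·5 = 15
B: 3·3+5·3 = 24 | 3·8 = 24
Z: 3·7+5·0 = 21 | 3·7 = 21
D: 3·4+5·0 = 12 | 3·4 = 12
gcd(3,5,3) = 1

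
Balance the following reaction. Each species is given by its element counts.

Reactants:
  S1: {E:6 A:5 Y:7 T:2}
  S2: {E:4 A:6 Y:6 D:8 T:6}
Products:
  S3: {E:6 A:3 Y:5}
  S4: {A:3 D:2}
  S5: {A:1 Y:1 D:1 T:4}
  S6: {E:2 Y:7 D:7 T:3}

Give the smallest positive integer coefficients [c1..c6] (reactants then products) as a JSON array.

Coefficients: [3, 4, 5, 6, 6, 2]

E: 3·6+4·4 = 34 | 5·6+6·0+6·0+2·2 = 34
A: 3·5+4·6 = 39 | 5·3+6·3+6·1+2·0 = 39
Y: 3·7+4·6 = 45 | 5·5+6·0+6·1+2·7 = 45
D: 3·0+4·8 = 32 | 5·0+6·2+6·1+2·7 = 32
T: 3·2+4·6 = 30 | 5·0+6·0+6·4+2·3 = 30
gcd(3,4,5,6,6,2) = 1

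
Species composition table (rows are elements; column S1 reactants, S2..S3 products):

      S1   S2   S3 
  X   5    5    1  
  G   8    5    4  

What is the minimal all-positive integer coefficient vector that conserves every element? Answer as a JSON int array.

Coefficients: [5, 4, 5]

X: 5·5 = 25 | 4·5+5·1 = 25
G: 5·8 = 40 | 4·5+5·4 = 40
gcd(5,4,5) = 1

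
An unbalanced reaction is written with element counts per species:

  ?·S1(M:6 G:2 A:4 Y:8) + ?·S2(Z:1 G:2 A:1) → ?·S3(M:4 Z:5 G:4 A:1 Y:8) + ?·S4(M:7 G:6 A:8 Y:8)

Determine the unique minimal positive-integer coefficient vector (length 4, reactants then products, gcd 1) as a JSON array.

M: 3·6+5·0 = 18 | 1·4+2·7 = 18
Z: 3·0+5·1 = 5 | 1·5+2·0 = 5
G: 3·2+5·2 = 16 | 1·4+2·6 = 16
A: 3·4+5·1 = 17 | 1·1+2·8 = 17
Y: 3·8+5·0 = 24 | 1·8+2·8 = 24
gcd(3,5,1,2) = 1

Coefficients: [3, 5, 1, 2]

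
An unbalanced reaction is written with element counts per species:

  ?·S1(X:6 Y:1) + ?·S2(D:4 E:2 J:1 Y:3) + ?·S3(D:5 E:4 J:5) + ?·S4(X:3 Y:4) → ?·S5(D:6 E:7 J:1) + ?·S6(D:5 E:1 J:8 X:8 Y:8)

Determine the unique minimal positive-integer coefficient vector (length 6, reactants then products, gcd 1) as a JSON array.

Coefficients: [2, 2, 5, 4, 3, 3]

D: 2·0+2·4+5·5+4·0 = 33 | 3·6+3·5 = 33
E: 2·0+2·2+5·4+4·0 = 24 | 3·7+3·1 = 24
J: 2·0+2·1+5·5+4·0 = 27 | 3·1+3·8 = 27
X: 2·6+2·0+5·0+4·3 = 24 | 3·0+3·8 = 24
Y: 2·1+2·3+5·0+4·4 = 24 | 3·0+3·8 = 24
gcd(2,2,5,4,3,3) = 1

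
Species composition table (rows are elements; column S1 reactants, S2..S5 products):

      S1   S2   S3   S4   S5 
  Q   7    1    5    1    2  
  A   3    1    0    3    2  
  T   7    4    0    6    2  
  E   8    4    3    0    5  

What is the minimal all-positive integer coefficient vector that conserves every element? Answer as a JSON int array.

Coefficients: [6, 5, 6, 3, 2]

Q: 6·7 = 42 | 5·1+6·5+3·1+2·2 = 42
A: 6·3 = 18 | 5·1+6·0+3·3+2·2 = 18
T: 6·7 = 42 | 5·4+6·0+3·6+2·2 = 42
E: 6·8 = 48 | 5·4+6·3+3·0+2·5 = 48
gcd(6,5,6,3,2) = 1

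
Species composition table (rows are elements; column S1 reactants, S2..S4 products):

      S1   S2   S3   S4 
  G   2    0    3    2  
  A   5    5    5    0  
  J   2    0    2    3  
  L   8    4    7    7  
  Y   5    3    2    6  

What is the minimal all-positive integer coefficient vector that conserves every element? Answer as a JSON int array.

G: 5·2 = 10 | 3·0+2·3+2·2 = 10
A: 5·5 = 25 | 3·5+2·5+2·0 = 25
J: 5·2 = 10 | 3·0+2·2+2·3 = 10
L: 5·8 = 40 | 3·4+2·7+2·7 = 40
Y: 5·5 = 25 | 3·3+2·2+2·6 = 25
gcd(5,3,2,2) = 1

Coefficients: [5, 3, 2, 2]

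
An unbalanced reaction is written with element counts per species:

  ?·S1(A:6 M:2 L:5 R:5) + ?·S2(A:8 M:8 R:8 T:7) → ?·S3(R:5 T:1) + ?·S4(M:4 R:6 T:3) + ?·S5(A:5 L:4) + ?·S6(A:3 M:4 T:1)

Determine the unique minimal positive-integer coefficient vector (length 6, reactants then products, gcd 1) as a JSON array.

Coefficients: [4, 2, 6, 1, 5, 5]

A: 4·6+2·8 = 40 | 6·0+1·0+5·5+5·3 = 40
M: 4·2+2·8 = 24 | 6·0+1·4+5·0+5·4 = 24
L: 4·5+2·0 = 20 | 6·0+1·0+5·4+5·0 = 20
R: 4·5+2·8 = 36 | 6·5+1·6+5·0+5·0 = 36
T: 4·0+2·7 = 14 | 6·1+1·3+5·0+5·1 = 14
gcd(4,2,6,1,5,5) = 1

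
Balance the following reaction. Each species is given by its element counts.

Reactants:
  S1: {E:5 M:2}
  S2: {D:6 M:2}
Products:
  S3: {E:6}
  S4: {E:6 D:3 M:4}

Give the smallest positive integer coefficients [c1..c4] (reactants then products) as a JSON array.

Coefficients: [6, 2, 1, 4]

E: 6·5+2·0 = 30 | 1·6+4·6 = 30
D: 6·0+2·6 = 12 | 1·0+4·3 = 12
M: 6·2+2·2 = 16 | 1·0+4·4 = 16
gcd(6,2,1,4) = 1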